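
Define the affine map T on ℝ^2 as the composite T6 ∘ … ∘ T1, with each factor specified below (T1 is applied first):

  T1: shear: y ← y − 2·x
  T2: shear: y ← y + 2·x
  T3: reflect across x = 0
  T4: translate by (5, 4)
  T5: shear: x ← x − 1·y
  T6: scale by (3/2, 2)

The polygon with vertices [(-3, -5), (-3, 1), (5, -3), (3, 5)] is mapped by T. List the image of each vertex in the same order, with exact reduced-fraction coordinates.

T1 shear: y ← y − 2·x: (-3, -5) → (-3, 1); (-3, 1) → (-3, 7); (5, -3) → (5, -13); (3, 5) → (3, -1)
T2 shear: y ← y + 2·x: (-3, 1) → (-3, -5); (-3, 7) → (-3, 1); (5, -13) → (5, -3); (3, -1) → (3, 5)
T3 reflect across x = 0: (-3, -5) → (3, -5); (-3, 1) → (3, 1); (5, -3) → (-5, -3); (3, 5) → (-3, 5)
T4 translate by (5, 4): (3, -5) → (8, -1); (3, 1) → (8, 5); (-5, -3) → (0, 1); (-3, 5) → (2, 9)
T5 shear: x ← x − 1·y: (8, -1) → (9, -1); (8, 5) → (3, 5); (0, 1) → (-1, 1); (2, 9) → (-7, 9)
T6 scale by (3/2, 2): (9, -1) → (27/2, -2); (3, 5) → (9/2, 10); (-1, 1) → (-3/2, 2); (-7, 9) → (-21/2, 18)

image vertices: (27/2, -2), (9/2, 10), (-3/2, 2), (-21/2, 18)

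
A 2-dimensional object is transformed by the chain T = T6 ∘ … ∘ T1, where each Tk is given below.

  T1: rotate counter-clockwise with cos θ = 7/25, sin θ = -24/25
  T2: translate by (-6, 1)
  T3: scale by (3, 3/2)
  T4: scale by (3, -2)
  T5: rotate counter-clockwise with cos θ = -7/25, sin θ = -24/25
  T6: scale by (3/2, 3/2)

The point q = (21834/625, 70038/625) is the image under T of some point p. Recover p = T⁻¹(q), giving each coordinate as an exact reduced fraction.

p = (2/3, -3)

T1 = [7/25 24/25 0; -24/25 7/25 0; 0 0 1]
T2·T1 = [7/25 24/25 -6; -24/25 7/25 1; 0 0 1]
T3·…·T1 = [21/25 72/25 -18; -36/25 21/50 3/2; 0 0 1]
T4·…·T1 = [63/25 216/25 -54; 72/25 -21/25 -3; 0 0 1]
T5·…·T1 = [1287/625 -2016/625 306/25; -2016/625 -5037/625 1317/25; 0 0 1]
T6·…·T1 = [3861/1250 -3024/625 459/25; -3024/625 -15111/1250 3951/50; 0 0 1]
det M = -243/4; M⁻¹ = [3358/16875 -448/5625 66/25; -448/5625 -286/5625 137/25; 0 0 1]
M⁻¹ · (21834/625, 70038/625)ᵀ = (2/3, -3)ᵀ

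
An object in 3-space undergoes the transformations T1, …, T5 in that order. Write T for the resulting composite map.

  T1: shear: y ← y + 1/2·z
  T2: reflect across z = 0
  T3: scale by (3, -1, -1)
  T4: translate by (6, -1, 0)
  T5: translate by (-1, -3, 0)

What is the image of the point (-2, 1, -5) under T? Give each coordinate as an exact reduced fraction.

T1 shear: y ← y + 1/2·z: (-2, 1, -5) → (-2, -3/2, -5)
T2 reflect across z = 0: (-2, -3/2, -5) → (-2, -3/2, 5)
T3 scale by (3, -1, -1): (-2, -3/2, 5) → (-6, 3/2, -5)
T4 translate by (6, -1, 0): (-6, 3/2, -5) → (0, 1/2, -5)
T5 translate by (-1, -3, 0): (0, 1/2, -5) → (-1, -5/2, -5)

T(p) = (-1, -5/2, -5)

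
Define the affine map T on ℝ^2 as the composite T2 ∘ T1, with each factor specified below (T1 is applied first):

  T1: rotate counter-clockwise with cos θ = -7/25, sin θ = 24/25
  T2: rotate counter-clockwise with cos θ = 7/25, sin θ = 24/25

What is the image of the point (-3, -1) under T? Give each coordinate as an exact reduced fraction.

T1 rotate counter-clockwise with cos θ = -7/25, sin θ = 24/25: (-3, -1) → (9/5, -13/5)
T2 rotate counter-clockwise with cos θ = 7/25, sin θ = 24/25: (9/5, -13/5) → (3, 1)

T(p) = (3, 1)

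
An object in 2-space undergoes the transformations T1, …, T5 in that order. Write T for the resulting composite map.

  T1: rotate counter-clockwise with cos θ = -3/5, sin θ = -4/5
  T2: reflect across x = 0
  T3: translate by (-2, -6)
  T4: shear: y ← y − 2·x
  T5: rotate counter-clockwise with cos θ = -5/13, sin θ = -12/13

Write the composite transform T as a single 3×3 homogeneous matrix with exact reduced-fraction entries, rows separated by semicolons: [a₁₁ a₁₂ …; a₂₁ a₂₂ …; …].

T1 = [-3/5 4/5 0; -4/5 -3/5 0; 0 0 1]
T2·T1 = [3/5 -4/5 0; -4/5 -3/5 0; 0 0 1]
T3·…·T1 = [3/5 -4/5 -2; -4/5 -3/5 -6; 0 0 1]
T4·…·T1 = [3/5 -4/5 -2; -2 1 -2; 0 0 1]
T5·…·T1 = [-27/13 16/13 -14/13; 14/65 23/65 34/13; 0 0 1]

T = [-27/13 16/13 -14/13; 14/65 23/65 34/13; 0 0 1]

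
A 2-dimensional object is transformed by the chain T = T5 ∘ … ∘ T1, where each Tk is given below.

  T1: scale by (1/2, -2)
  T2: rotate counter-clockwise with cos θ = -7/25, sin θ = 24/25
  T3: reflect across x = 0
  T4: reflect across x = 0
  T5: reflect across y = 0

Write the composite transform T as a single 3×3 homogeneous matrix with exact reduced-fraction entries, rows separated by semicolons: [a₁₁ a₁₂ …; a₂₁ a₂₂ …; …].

T = [-7/50 48/25 0; -12/25 -14/25 0; 0 0 1]

T1 = [1/2 0 0; 0 -2 0; 0 0 1]
T2·T1 = [-7/50 48/25 0; 12/25 14/25 0; 0 0 1]
T3·…·T1 = [7/50 -48/25 0; 12/25 14/25 0; 0 0 1]
T4·…·T1 = [-7/50 48/25 0; 12/25 14/25 0; 0 0 1]
T5·…·T1 = [-7/50 48/25 0; -12/25 -14/25 0; 0 0 1]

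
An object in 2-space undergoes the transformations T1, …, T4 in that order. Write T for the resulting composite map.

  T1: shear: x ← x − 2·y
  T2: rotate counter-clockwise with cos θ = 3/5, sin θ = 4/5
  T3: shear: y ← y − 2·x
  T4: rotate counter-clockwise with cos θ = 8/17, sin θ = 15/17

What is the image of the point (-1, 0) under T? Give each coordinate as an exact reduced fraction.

T1 shear: x ← x − 2·y: (-1, 0) → (-1, 0)
T2 rotate counter-clockwise with cos θ = 3/5, sin θ = 4/5: (-1, 0) → (-3/5, -4/5)
T3 shear: y ← y − 2·x: (-3/5, -4/5) → (-3/5, 2/5)
T4 rotate counter-clockwise with cos θ = 8/17, sin θ = 15/17: (-3/5, 2/5) → (-54/85, -29/85)

T(p) = (-54/85, -29/85)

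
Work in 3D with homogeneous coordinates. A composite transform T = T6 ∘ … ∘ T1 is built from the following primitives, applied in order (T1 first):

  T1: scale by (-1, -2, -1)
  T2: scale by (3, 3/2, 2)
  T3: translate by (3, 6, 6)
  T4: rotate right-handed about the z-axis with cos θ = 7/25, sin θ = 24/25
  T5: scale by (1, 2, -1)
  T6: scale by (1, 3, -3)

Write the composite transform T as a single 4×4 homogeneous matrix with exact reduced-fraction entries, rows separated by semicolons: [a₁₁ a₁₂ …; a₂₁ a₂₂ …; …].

T1 = [-1 0 0 0; 0 -2 0 0; 0 0 -1 0; 0 0 0 1]
T2·T1 = [-3 0 0 0; 0 -3 0 0; 0 0 -2 0; 0 0 0 1]
T3·…·T1 = [-3 0 0 3; 0 -3 0 6; 0 0 -2 6; 0 0 0 1]
T4·…·T1 = [-21/25 72/25 0 -123/25; -72/25 -21/25 0 114/25; 0 0 -2 6; 0 0 0 1]
T5·…·T1 = [-21/25 72/25 0 -123/25; -144/25 -42/25 0 228/25; 0 0 2 -6; 0 0 0 1]
T6·…·T1 = [-21/25 72/25 0 -123/25; -432/25 -126/25 0 684/25; 0 0 -6 18; 0 0 0 1]

T = [-21/25 72/25 0 -123/25; -432/25 -126/25 0 684/25; 0 0 -6 18; 0 0 0 1]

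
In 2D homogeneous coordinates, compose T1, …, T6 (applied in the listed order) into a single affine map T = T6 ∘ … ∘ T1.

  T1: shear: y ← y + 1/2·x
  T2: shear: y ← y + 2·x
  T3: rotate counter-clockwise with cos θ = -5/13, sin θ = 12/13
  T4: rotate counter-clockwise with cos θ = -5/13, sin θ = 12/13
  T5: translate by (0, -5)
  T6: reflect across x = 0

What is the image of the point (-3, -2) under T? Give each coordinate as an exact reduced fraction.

T1 shear: y ← y + 1/2·x: (-3, -2) → (-3, -7/2)
T2 shear: y ← y + 2·x: (-3, -7/2) → (-3, -19/2)
T3 rotate counter-clockwise with cos θ = -5/13, sin θ = 12/13: (-3, -19/2) → (129/13, 23/26)
T4 rotate counter-clockwise with cos θ = -5/13, sin θ = 12/13: (129/13, 23/26) → (-783/169, 2981/338)
T5 translate by (0, -5): (-783/169, 2981/338) → (-783/169, 1291/338)
T6 reflect across x = 0: (-783/169, 1291/338) → (783/169, 1291/338)

T(p) = (783/169, 1291/338)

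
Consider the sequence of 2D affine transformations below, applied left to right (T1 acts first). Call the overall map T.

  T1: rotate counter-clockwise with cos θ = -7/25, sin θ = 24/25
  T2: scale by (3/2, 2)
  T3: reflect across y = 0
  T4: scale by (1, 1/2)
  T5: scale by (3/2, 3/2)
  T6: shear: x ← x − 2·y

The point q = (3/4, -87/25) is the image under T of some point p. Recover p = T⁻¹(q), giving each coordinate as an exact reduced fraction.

p = (3, 2)

T1 = [-7/25 -24/25 0; 24/25 -7/25 0; 0 0 1]
T2·T1 = [-21/50 -36/25 0; 48/25 -14/25 0; 0 0 1]
T3·…·T1 = [-21/50 -36/25 0; -48/25 14/25 0; 0 0 1]
T4·…·T1 = [-21/50 -36/25 0; -24/25 7/25 0; 0 0 1]
T5·…·T1 = [-63/100 -54/25 0; -36/25 21/50 0; 0 0 1]
T6·…·T1 = [9/4 -3 0; -36/25 21/50 0; 0 0 1]
det M = -27/8; M⁻¹ = [-28/225 -8/9 0; -32/75 -2/3 0; 0 0 1]
M⁻¹ · (3/4, -87/25)ᵀ = (3, 2)ᵀ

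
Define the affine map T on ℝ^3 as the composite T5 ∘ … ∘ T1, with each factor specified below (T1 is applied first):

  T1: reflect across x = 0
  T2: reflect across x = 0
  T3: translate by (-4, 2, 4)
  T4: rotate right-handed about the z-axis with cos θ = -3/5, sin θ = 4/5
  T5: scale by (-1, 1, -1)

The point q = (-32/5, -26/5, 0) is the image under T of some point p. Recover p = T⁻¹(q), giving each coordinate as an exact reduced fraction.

T1 = [-1 0 0 0; 0 1 0 0; 0 0 1 0; 0 0 0 1]
T2·T1 = [1 0 0 0; 0 1 0 0; 0 0 1 0; 0 0 0 1]
T3·…·T1 = [1 0 0 -4; 0 1 0 2; 0 0 1 4; 0 0 0 1]
T4·…·T1 = [-3/5 -4/5 0 4/5; 4/5 -3/5 0 -22/5; 0 0 1 4; 0 0 0 1]
T5·…·T1 = [3/5 4/5 0 -4/5; 4/5 -3/5 0 -22/5; 0 0 -1 -4; 0 0 0 1]
det M = 1; M⁻¹ = [3/5 4/5 0 4; 4/5 -3/5 0 -2; 0 0 -1 -4; 0 0 0 1]
M⁻¹ · (-32/5, -26/5, 0)ᵀ = (-4, -4, -4)ᵀ

p = (-4, -4, -4)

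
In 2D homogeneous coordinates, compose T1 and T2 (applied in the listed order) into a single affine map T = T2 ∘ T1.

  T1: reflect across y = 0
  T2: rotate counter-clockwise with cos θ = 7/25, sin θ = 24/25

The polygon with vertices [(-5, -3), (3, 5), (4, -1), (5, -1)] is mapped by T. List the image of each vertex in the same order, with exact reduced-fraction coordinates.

image vertices: (-107/25, -99/25), (141/25, 37/25), (4/25, 103/25), (11/25, 127/25)

T1 reflect across y = 0: (-5, -3) → (-5, 3); (3, 5) → (3, -5); (4, -1) → (4, 1); (5, -1) → (5, 1)
T2 rotate counter-clockwise with cos θ = 7/25, sin θ = 24/25: (-5, 3) → (-107/25, -99/25); (3, -5) → (141/25, 37/25); (4, 1) → (4/25, 103/25); (5, 1) → (11/25, 127/25)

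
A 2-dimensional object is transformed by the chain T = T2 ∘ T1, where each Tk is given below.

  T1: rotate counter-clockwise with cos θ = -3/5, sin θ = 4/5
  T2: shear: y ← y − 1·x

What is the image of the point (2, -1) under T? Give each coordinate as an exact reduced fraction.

T1 rotate counter-clockwise with cos θ = -3/5, sin θ = 4/5: (2, -1) → (-2/5, 11/5)
T2 shear: y ← y − 1·x: (-2/5, 11/5) → (-2/5, 13/5)

T(p) = (-2/5, 13/5)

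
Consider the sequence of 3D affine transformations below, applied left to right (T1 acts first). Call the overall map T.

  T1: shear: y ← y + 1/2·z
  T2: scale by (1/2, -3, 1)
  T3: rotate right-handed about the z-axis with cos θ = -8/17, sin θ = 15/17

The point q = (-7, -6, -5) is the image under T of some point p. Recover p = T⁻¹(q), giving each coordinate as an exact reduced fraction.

T1 = [1 0 0 0; 0 1 1/2 0; 0 0 1 0; 0 0 0 1]
T2·T1 = [1/2 0 0 0; 0 -3 -3/2 0; 0 0 1 0; 0 0 0 1]
T3·…·T1 = [-4/17 45/17 45/34 0; 15/34 24/17 12/17 0; 0 0 1 0; 0 0 0 1]
det M = -3/2; M⁻¹ = [-16/17 30/17 0 0; 5/17 8/51 -1/2 0; 0 0 1 0; 0 0 0 1]
M⁻¹ · (-7, -6, -5)ᵀ = (-4, -1/2, -5)ᵀ

p = (-4, -1/2, -5)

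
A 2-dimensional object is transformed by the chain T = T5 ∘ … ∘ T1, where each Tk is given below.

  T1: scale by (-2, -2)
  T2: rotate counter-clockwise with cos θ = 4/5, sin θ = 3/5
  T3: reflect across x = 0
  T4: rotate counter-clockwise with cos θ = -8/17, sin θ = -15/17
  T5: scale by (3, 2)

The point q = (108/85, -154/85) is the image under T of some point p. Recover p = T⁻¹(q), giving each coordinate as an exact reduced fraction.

T1 = [-2 0 0; 0 -2 0; 0 0 1]
T2·T1 = [-8/5 6/5 0; -6/5 -8/5 0; 0 0 1]
T3·…·T1 = [8/5 -6/5 0; -6/5 -8/5 0; 0 0 1]
T4·…·T1 = [-154/85 -72/85 0; -72/85 154/85 0; 0 0 1]
T5·…·T1 = [-462/85 -216/85 0; -144/85 308/85 0; 0 0 1]
det M = -24; M⁻¹ = [-77/510 -9/85 0; -6/85 77/340 0; 0 0 1]
M⁻¹ · (108/85, -154/85)ᵀ = (0, -1/2)ᵀ

p = (0, -1/2)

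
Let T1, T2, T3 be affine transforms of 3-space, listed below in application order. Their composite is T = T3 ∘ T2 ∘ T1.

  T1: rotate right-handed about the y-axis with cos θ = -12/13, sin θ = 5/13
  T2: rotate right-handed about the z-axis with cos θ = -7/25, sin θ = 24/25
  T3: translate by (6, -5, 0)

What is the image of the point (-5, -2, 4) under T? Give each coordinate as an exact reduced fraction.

T(p) = (2014/325, 477/325, -23/13)

T1 rotate right-handed about the y-axis with cos θ = -12/13, sin θ = 5/13: (-5, -2, 4) → (80/13, -2, -23/13)
T2 rotate right-handed about the z-axis with cos θ = -7/25, sin θ = 24/25: (80/13, -2, -23/13) → (64/325, 2102/325, -23/13)
T3 translate by (6, -5, 0): (64/325, 2102/325, -23/13) → (2014/325, 477/325, -23/13)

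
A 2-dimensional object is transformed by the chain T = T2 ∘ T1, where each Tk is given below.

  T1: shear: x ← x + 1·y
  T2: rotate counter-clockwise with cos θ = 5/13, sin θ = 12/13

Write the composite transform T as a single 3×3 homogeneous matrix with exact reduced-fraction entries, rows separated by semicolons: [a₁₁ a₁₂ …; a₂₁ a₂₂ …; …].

T1 = [1 1 0; 0 1 0; 0 0 1]
T2·T1 = [5/13 -7/13 0; 12/13 17/13 0; 0 0 1]

T = [5/13 -7/13 0; 12/13 17/13 0; 0 0 1]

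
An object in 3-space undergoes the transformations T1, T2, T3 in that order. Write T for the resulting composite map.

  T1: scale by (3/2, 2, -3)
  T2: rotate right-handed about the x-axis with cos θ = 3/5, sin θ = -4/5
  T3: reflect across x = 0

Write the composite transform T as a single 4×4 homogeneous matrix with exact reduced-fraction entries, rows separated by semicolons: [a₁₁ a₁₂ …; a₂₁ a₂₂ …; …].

T = [-3/2 0 0 0; 0 6/5 -12/5 0; 0 -8/5 -9/5 0; 0 0 0 1]

T1 = [3/2 0 0 0; 0 2 0 0; 0 0 -3 0; 0 0 0 1]
T2·T1 = [3/2 0 0 0; 0 6/5 -12/5 0; 0 -8/5 -9/5 0; 0 0 0 1]
T3·…·T1 = [-3/2 0 0 0; 0 6/5 -12/5 0; 0 -8/5 -9/5 0; 0 0 0 1]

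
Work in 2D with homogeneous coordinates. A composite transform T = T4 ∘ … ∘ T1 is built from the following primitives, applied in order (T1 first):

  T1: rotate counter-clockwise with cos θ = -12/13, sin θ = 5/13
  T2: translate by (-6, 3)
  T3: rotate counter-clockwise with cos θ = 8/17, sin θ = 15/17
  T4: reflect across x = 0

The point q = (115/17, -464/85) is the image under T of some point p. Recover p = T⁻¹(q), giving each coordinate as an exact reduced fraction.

p = (2, 2/5)

T1 = [-12/13 -5/13 0; 5/13 -12/13 0; 0 0 1]
T2·T1 = [-12/13 -5/13 -6; 5/13 -12/13 3; 0 0 1]
T3·…·T1 = [-171/221 140/221 -93/17; -140/221 -171/221 -66/17; 0 0 1]
T4·…·T1 = [171/221 -140/221 93/17; -140/221 -171/221 -66/17; 0 0 1]
det M = -1; M⁻¹ = [171/221 -140/221 -87/13; -140/221 -171/221 6/13; 0 0 1]
M⁻¹ · (115/17, -464/85)ᵀ = (2, 2/5)ᵀ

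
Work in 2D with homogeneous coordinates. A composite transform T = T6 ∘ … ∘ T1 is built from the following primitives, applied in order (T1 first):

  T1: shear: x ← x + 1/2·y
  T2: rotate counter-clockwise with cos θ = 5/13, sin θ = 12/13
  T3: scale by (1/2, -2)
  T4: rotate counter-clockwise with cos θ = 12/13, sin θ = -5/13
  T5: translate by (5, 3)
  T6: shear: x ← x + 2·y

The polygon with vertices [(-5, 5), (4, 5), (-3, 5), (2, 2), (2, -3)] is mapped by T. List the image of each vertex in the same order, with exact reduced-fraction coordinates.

image vertices: (4153/338, 3233/676), (-8285/338, -7585/676), (1389/338, 829/676), (-818/169, -1149/338), (4839/338, 2507/676)

T1 shear: x ← x + 1/2·y: (-5, 5) → (-5/2, 5); (4, 5) → (13/2, 5); (-3, 5) → (-1/2, 5); (2, 2) → (3, 2); (2, -3) → (1/2, -3)
T2 rotate counter-clockwise with cos θ = 5/13, sin θ = 12/13: (-5/2, 5) → (-145/26, -5/13); (13/2, 5) → (-55/26, 103/13); (-1/2, 5) → (-125/26, 19/13); (3, 2) → (-9/13, 46/13); (1/2, -3) → (77/26, -9/13)
T3 scale by (1/2, -2): (-145/26, -5/13) → (-145/52, 10/13); (-55/26, 103/13) → (-55/52, -206/13); (-125/26, 19/13) → (-125/52, -38/13); (-9/13, 46/13) → (-9/26, -92/13); (77/26, -9/13) → (77/52, 18/13)
T4 rotate counter-clockwise with cos θ = 12/13, sin θ = -5/13: (-145/52, 10/13) → (-385/169, 1205/676); (-55/52, -206/13) → (-1195/169, -9613/676); (-125/52, -38/13) → (-565/169, -1199/676); (-9/26, -92/13) → (-514/169, -2163/338); (77/52, 18/13) → (321/169, 479/676)
T5 translate by (5, 3): (-385/169, 1205/676) → (460/169, 3233/676); (-1195/169, -9613/676) → (-350/169, -7585/676); (-565/169, -1199/676) → (280/169, 829/676); (-514/169, -2163/338) → (331/169, -1149/338); (321/169, 479/676) → (1166/169, 2507/676)
T6 shear: x ← x + 2·y: (460/169, 3233/676) → (4153/338, 3233/676); (-350/169, -7585/676) → (-8285/338, -7585/676); (280/169, 829/676) → (1389/338, 829/676); (331/169, -1149/338) → (-818/169, -1149/338); (1166/169, 2507/676) → (4839/338, 2507/676)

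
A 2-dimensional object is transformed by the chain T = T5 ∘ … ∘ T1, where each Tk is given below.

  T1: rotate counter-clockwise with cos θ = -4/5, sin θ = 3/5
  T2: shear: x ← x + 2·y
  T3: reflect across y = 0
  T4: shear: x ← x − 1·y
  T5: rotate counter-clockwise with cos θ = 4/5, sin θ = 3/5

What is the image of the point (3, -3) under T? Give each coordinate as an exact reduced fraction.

T(p) = (303/25, 96/25)

T1 rotate counter-clockwise with cos θ = -4/5, sin θ = 3/5: (3, -3) → (-3/5, 21/5)
T2 shear: x ← x + 2·y: (-3/5, 21/5) → (39/5, 21/5)
T3 reflect across y = 0: (39/5, 21/5) → (39/5, -21/5)
T4 shear: x ← x − 1·y: (39/5, -21/5) → (12, -21/5)
T5 rotate counter-clockwise with cos θ = 4/5, sin θ = 3/5: (12, -21/5) → (303/25, 96/25)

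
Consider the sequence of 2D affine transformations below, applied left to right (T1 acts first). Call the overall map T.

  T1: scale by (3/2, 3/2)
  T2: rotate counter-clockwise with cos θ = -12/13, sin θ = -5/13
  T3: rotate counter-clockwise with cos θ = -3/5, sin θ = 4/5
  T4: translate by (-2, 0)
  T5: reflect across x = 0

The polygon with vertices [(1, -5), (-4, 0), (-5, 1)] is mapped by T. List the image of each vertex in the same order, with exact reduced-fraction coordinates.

image vertices: (587/130, -939/130), (466/65, 198/65), (77/10, 51/10)

T1 scale by (3/2, 3/2): (1, -5) → (3/2, -15/2); (-4, 0) → (-6, 0); (-5, 1) → (-15/2, 3/2)
T2 rotate counter-clockwise with cos θ = -12/13, sin θ = -5/13: (3/2, -15/2) → (-111/26, 165/26); (-6, 0) → (72/13, 30/13); (-15/2, 3/2) → (15/2, 3/2)
T3 rotate counter-clockwise with cos θ = -3/5, sin θ = 4/5: (-111/26, 165/26) → (-327/130, -939/130); (72/13, 30/13) → (-336/65, 198/65); (15/2, 3/2) → (-57/10, 51/10)
T4 translate by (-2, 0): (-327/130, -939/130) → (-587/130, -939/130); (-336/65, 198/65) → (-466/65, 198/65); (-57/10, 51/10) → (-77/10, 51/10)
T5 reflect across x = 0: (-587/130, -939/130) → (587/130, -939/130); (-466/65, 198/65) → (466/65, 198/65); (-77/10, 51/10) → (77/10, 51/10)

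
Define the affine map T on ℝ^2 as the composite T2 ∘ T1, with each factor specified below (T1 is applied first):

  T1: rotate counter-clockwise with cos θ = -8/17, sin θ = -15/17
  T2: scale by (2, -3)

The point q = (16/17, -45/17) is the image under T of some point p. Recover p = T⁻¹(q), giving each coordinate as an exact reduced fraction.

T1 = [-8/17 15/17 0; -15/17 -8/17 0; 0 0 1]
T2·T1 = [-16/17 30/17 0; 45/17 24/17 0; 0 0 1]
det M = -6; M⁻¹ = [-4/17 5/17 0; 15/34 8/51 0; 0 0 1]
M⁻¹ · (16/17, -45/17)ᵀ = (-1, 0)ᵀ

p = (-1, 0)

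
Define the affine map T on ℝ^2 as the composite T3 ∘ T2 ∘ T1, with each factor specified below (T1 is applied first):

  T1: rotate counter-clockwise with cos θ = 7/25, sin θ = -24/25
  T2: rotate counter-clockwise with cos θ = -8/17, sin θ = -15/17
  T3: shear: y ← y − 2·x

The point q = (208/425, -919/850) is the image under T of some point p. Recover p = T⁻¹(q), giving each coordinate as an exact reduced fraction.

T1 = [7/25 24/25 0; -24/25 7/25 0; 0 0 1]
T2·T1 = [-416/425 -87/425 0; 87/425 -416/425 0; 0 0 1]
T3·…·T1 = [-416/425 -87/425 0; 919/425 -242/425 0; 0 0 1]
det M = 1; M⁻¹ = [-242/425 87/425 0; -919/425 -416/425 0; 0 0 1]
M⁻¹ · (208/425, -919/850)ᵀ = (-1/2, 0)ᵀ

p = (-1/2, 0)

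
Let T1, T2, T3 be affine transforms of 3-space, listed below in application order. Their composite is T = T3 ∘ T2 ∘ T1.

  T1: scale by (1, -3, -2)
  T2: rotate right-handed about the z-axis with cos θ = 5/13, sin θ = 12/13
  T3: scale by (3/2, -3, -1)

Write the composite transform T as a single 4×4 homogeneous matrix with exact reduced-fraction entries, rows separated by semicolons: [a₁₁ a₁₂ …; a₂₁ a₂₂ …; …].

T = [15/26 54/13 0 0; -36/13 45/13 0 0; 0 0 2 0; 0 0 0 1]

T1 = [1 0 0 0; 0 -3 0 0; 0 0 -2 0; 0 0 0 1]
T2·T1 = [5/13 36/13 0 0; 12/13 -15/13 0 0; 0 0 -2 0; 0 0 0 1]
T3·…·T1 = [15/26 54/13 0 0; -36/13 45/13 0 0; 0 0 2 0; 0 0 0 1]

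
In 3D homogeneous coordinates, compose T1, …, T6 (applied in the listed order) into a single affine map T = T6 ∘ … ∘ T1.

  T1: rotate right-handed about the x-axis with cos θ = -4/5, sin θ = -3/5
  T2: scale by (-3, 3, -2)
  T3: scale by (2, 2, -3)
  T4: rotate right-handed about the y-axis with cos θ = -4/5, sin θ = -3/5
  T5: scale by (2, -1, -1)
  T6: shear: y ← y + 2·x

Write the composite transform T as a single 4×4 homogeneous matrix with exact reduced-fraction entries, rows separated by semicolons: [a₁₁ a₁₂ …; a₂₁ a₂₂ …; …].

T1 = [1 0 0 0; 0 -4/5 3/5 0; 0 -3/5 -4/5 0; 0 0 0 1]
T2·T1 = [-3 0 0 0; 0 -12/5 9/5 0; 0 6/5 8/5 0; 0 0 0 1]
T3·…·T1 = [-6 0 0 0; 0 -24/5 18/5 0; 0 -18/5 -24/5 0; 0 0 0 1]
T4·…·T1 = [24/5 54/25 72/25 0; 0 -24/5 18/5 0; -18/5 72/25 96/25 0; 0 0 0 1]
T5·…·T1 = [48/5 108/25 144/25 0; 0 24/5 -18/5 0; 18/5 -72/25 -96/25 0; 0 0 0 1]
T6·…·T1 = [48/5 108/25 144/25 0; 96/5 336/25 198/25 0; 18/5 -72/25 -96/25 0; 0 0 0 1]

T = [48/5 108/25 144/25 0; 96/5 336/25 198/25 0; 18/5 -72/25 -96/25 0; 0 0 0 1]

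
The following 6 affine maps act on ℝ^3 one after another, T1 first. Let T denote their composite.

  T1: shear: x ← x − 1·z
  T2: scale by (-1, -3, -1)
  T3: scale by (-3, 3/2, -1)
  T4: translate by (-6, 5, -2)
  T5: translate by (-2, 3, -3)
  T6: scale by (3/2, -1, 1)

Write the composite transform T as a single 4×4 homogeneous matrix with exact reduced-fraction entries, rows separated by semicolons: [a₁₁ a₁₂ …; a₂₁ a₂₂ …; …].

T1 = [1 0 -1 0; 0 1 0 0; 0 0 1 0; 0 0 0 1]
T2·T1 = [-1 0 1 0; 0 -3 0 0; 0 0 -1 0; 0 0 0 1]
T3·…·T1 = [3 0 -3 0; 0 -9/2 0 0; 0 0 1 0; 0 0 0 1]
T4·…·T1 = [3 0 -3 -6; 0 -9/2 0 5; 0 0 1 -2; 0 0 0 1]
T5·…·T1 = [3 0 -3 -8; 0 -9/2 0 8; 0 0 1 -5; 0 0 0 1]
T6·…·T1 = [9/2 0 -9/2 -12; 0 9/2 0 -8; 0 0 1 -5; 0 0 0 1]

T = [9/2 0 -9/2 -12; 0 9/2 0 -8; 0 0 1 -5; 0 0 0 1]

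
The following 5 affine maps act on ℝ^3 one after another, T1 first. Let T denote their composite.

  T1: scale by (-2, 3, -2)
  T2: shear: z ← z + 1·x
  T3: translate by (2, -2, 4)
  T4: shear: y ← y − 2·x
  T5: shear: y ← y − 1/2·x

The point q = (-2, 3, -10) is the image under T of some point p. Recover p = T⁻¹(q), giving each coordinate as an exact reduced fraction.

p = (2, 0, 5)

T1 = [-2 0 0 0; 0 3 0 0; 0 0 -2 0; 0 0 0 1]
T2·T1 = [-2 0 0 0; 0 3 0 0; -2 0 -2 0; 0 0 0 1]
T3·…·T1 = [-2 0 0 2; 0 3 0 -2; -2 0 -2 4; 0 0 0 1]
T4·…·T1 = [-2 0 0 2; 4 3 0 -6; -2 0 -2 4; 0 0 0 1]
T5·…·T1 = [-2 0 0 2; 5 3 0 -7; -2 0 -2 4; 0 0 0 1]
det M = 12; M⁻¹ = [-1/2 0 0 1; 5/6 1/3 0 2/3; 1/2 0 -1/2 1; 0 0 0 1]
M⁻¹ · (-2, 3, -10)ᵀ = (2, 0, 5)ᵀ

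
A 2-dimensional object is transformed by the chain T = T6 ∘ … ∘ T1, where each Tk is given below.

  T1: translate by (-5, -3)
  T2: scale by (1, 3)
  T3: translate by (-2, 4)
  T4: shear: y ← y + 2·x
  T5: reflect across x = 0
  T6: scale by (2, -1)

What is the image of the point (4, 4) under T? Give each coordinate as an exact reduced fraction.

T1 translate by (-5, -3): (4, 4) → (-1, 1)
T2 scale by (1, 3): (-1, 1) → (-1, 3)
T3 translate by (-2, 4): (-1, 3) → (-3, 7)
T4 shear: y ← y + 2·x: (-3, 7) → (-3, 1)
T5 reflect across x = 0: (-3, 1) → (3, 1)
T6 scale by (2, -1): (3, 1) → (6, -1)

T(p) = (6, -1)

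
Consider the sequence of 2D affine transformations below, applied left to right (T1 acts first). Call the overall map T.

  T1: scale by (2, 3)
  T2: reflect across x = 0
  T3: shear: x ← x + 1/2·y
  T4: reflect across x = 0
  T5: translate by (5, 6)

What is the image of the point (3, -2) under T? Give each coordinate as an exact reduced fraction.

T1 scale by (2, 3): (3, -2) → (6, -6)
T2 reflect across x = 0: (6, -6) → (-6, -6)
T3 shear: x ← x + 1/2·y: (-6, -6) → (-9, -6)
T4 reflect across x = 0: (-9, -6) → (9, -6)
T5 translate by (5, 6): (9, -6) → (14, 0)

T(p) = (14, 0)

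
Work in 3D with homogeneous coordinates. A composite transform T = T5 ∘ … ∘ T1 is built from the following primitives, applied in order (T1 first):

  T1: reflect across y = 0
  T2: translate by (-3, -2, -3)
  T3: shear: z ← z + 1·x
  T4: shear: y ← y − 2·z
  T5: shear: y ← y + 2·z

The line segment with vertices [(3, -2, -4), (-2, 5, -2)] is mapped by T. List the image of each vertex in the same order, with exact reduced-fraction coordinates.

image vertices: (0, 0, -7), (-5, -7, -10)

T1 reflect across y = 0: (3, -2, -4) → (3, 2, -4); (-2, 5, -2) → (-2, -5, -2)
T2 translate by (-3, -2, -3): (3, 2, -4) → (0, 0, -7); (-2, -5, -2) → (-5, -7, -5)
T3 shear: z ← z + 1·x: (0, 0, -7) → (0, 0, -7); (-5, -7, -5) → (-5, -7, -10)
T4 shear: y ← y − 2·z: (0, 0, -7) → (0, 14, -7); (-5, -7, -10) → (-5, 13, -10)
T5 shear: y ← y + 2·z: (0, 14, -7) → (0, 0, -7); (-5, 13, -10) → (-5, -7, -10)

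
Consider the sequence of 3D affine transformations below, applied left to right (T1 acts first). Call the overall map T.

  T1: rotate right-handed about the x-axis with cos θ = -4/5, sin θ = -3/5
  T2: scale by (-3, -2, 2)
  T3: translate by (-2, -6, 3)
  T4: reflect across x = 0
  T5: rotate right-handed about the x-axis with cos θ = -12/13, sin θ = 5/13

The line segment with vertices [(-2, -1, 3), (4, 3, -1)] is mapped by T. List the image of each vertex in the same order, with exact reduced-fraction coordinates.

T1 rotate right-handed about the x-axis with cos θ = -4/5, sin θ = -3/5: (-2, -1, 3) → (-2, 13/5, -9/5); (4, 3, -1) → (4, -3, -1)
T2 scale by (-3, -2, 2): (-2, 13/5, -9/5) → (6, -26/5, -18/5); (4, -3, -1) → (-12, 6, -2)
T3 translate by (-2, -6, 3): (6, -26/5, -18/5) → (4, -56/5, -3/5); (-12, 6, -2) → (-14, 0, 1)
T4 reflect across x = 0: (4, -56/5, -3/5) → (-4, -56/5, -3/5); (-14, 0, 1) → (14, 0, 1)
T5 rotate right-handed about the x-axis with cos θ = -12/13, sin θ = 5/13: (-4, -56/5, -3/5) → (-4, 687/65, -244/65); (14, 0, 1) → (14, -5/13, -12/13)

image vertices: (-4, 687/65, -244/65), (14, -5/13, -12/13)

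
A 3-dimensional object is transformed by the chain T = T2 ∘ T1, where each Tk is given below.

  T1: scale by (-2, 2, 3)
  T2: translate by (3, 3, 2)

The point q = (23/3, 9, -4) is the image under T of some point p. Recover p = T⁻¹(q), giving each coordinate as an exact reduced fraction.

p = (-7/3, 3, -2)

T1 = [-2 0 0 0; 0 2 0 0; 0 0 3 0; 0 0 0 1]
T2·T1 = [-2 0 0 3; 0 2 0 3; 0 0 3 2; 0 0 0 1]
det M = -12; M⁻¹ = [-1/2 0 0 3/2; 0 1/2 0 -3/2; 0 0 1/3 -2/3; 0 0 0 1]
M⁻¹ · (23/3, 9, -4)ᵀ = (-7/3, 3, -2)ᵀ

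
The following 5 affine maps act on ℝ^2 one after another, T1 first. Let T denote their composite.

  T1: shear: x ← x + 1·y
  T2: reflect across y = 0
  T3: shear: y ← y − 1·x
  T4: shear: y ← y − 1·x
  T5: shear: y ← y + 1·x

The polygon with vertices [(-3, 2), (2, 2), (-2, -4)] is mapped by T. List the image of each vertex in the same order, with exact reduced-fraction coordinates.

image vertices: (-1, -1), (4, -6), (-6, 10)

T1 shear: x ← x + 1·y: (-3, 2) → (-1, 2); (2, 2) → (4, 2); (-2, -4) → (-6, -4)
T2 reflect across y = 0: (-1, 2) → (-1, -2); (4, 2) → (4, -2); (-6, -4) → (-6, 4)
T3 shear: y ← y − 1·x: (-1, -2) → (-1, -1); (4, -2) → (4, -6); (-6, 4) → (-6, 10)
T4 shear: y ← y − 1·x: (-1, -1) → (-1, 0); (4, -6) → (4, -10); (-6, 10) → (-6, 16)
T5 shear: y ← y + 1·x: (-1, 0) → (-1, -1); (4, -10) → (4, -6); (-6, 16) → (-6, 10)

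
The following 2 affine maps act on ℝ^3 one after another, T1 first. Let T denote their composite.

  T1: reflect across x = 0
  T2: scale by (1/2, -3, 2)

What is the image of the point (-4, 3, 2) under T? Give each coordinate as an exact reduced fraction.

T1 reflect across x = 0: (-4, 3, 2) → (4, 3, 2)
T2 scale by (1/2, -3, 2): (4, 3, 2) → (2, -9, 4)

T(p) = (2, -9, 4)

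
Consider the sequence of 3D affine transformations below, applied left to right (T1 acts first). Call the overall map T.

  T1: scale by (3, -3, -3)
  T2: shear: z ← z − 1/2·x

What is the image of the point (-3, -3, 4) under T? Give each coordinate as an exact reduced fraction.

T(p) = (-9, 9, -15/2)

T1 scale by (3, -3, -3): (-3, -3, 4) → (-9, 9, -12)
T2 shear: z ← z − 1/2·x: (-9, 9, -12) → (-9, 9, -15/2)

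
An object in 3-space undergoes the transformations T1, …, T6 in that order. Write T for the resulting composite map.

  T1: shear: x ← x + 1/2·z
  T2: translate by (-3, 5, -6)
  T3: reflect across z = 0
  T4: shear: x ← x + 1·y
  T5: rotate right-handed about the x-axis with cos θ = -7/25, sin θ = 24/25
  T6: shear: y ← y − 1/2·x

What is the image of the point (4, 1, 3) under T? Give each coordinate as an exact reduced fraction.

T(p) = (17/2, -881/100, 123/25)

T1 shear: x ← x + 1/2·z: (4, 1, 3) → (11/2, 1, 3)
T2 translate by (-3, 5, -6): (11/2, 1, 3) → (5/2, 6, -3)
T3 reflect across z = 0: (5/2, 6, -3) → (5/2, 6, 3)
T4 shear: x ← x + 1·y: (5/2, 6, 3) → (17/2, 6, 3)
T5 rotate right-handed about the x-axis with cos θ = -7/25, sin θ = 24/25: (17/2, 6, 3) → (17/2, -114/25, 123/25)
T6 shear: y ← y − 1/2·x: (17/2, -114/25, 123/25) → (17/2, -881/100, 123/25)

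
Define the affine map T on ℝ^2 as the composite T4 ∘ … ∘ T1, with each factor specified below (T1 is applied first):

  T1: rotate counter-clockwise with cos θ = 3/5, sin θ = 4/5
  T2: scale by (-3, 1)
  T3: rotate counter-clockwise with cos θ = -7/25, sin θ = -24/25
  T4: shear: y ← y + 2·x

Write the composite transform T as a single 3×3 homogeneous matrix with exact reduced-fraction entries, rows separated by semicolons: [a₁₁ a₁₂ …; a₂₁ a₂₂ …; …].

T1 = [3/5 -4/5 0; 4/5 3/5 0; 0 0 1]
T2·T1 = [-9/5 12/5 0; 4/5 3/5 0; 0 0 1]
T3·…·T1 = [159/125 -12/125 0; 188/125 -309/125 0; 0 0 1]
T4·…·T1 = [159/125 -12/125 0; 506/125 -333/125 0; 0 0 1]

T = [159/125 -12/125 0; 506/125 -333/125 0; 0 0 1]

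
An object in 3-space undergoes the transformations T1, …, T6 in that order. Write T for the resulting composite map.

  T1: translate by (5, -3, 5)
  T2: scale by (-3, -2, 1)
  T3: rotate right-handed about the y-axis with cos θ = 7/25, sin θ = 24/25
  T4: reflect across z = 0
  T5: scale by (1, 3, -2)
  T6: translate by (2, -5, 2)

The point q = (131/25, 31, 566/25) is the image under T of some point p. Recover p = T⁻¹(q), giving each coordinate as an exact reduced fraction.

T1 = [1 0 0 5; 0 1 0 -3; 0 0 1 5; 0 0 0 1]
T2·T1 = [-3 0 0 -15; 0 -2 0 6; 0 0 1 5; 0 0 0 1]
T3·…·T1 = [-21/25 0 24/25 3/5; 0 -2 0 6; 72/25 0 7/25 79/5; 0 0 0 1]
T4·…·T1 = [-21/25 0 24/25 3/5; 0 -2 0 6; -72/25 0 -7/25 -79/5; 0 0 0 1]
T5·…·T1 = [-21/25 0 24/25 3/5; 0 -6 0 18; 144/25 0 14/25 158/5; 0 0 0 1]
T6·…·T1 = [-21/25 0 24/25 13/5; 0 -6 0 13; 144/25 0 14/25 168/5; 0 0 0 1]
det M = 36; M⁻¹ = [-7/75 0 4/25 -77/15; 0 -1/6 0 13/6; 24/25 0 7/50 -36/5; 0 0 0 1]
M⁻¹ · (131/25, 31, 566/25)ᵀ = (-2, -3, 1)ᵀ

p = (-2, -3, 1)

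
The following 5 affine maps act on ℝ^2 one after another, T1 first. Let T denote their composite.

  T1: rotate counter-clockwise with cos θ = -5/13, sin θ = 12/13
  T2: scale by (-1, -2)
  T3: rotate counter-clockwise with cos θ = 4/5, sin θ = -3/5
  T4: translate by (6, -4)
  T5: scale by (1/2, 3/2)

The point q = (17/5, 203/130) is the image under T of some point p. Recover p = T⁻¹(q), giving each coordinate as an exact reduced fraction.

T1 = [-5/13 -12/13 0; 12/13 -5/13 0; 0 0 1]
T2·T1 = [5/13 12/13 0; -24/13 10/13 0; 0 0 1]
T3·…·T1 = [-4/5 6/5 0; -111/65 4/65 0; 0 0 1]
T4·…·T1 = [-4/5 6/5 6; -111/65 4/65 -4; 0 0 1]
T5·…·T1 = [-2/5 3/5 3; -333/130 6/65 -6; 0 0 1]
det M = 3/2; M⁻¹ = [4/65 -2/5 -168/65; 111/65 -4/15 -437/65; 0 0 1]
M⁻¹ · (17/5, 203/130)ᵀ = (-3, -4/3)ᵀ

p = (-3, -4/3)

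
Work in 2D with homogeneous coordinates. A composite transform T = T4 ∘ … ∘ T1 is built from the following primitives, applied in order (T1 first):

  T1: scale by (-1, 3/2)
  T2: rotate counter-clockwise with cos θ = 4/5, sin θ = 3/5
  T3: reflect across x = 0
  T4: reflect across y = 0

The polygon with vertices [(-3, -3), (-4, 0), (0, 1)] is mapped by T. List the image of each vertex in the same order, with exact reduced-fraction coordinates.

T1 scale by (-1, 3/2): (-3, -3) → (3, -9/2); (-4, 0) → (4, 0); (0, 1) → (0, 3/2)
T2 rotate counter-clockwise with cos θ = 4/5, sin θ = 3/5: (3, -9/2) → (51/10, -9/5); (4, 0) → (16/5, 12/5); (0, 3/2) → (-9/10, 6/5)
T3 reflect across x = 0: (51/10, -9/5) → (-51/10, -9/5); (16/5, 12/5) → (-16/5, 12/5); (-9/10, 6/5) → (9/10, 6/5)
T4 reflect across y = 0: (-51/10, -9/5) → (-51/10, 9/5); (-16/5, 12/5) → (-16/5, -12/5); (9/10, 6/5) → (9/10, -6/5)

image vertices: (-51/10, 9/5), (-16/5, -12/5), (9/10, -6/5)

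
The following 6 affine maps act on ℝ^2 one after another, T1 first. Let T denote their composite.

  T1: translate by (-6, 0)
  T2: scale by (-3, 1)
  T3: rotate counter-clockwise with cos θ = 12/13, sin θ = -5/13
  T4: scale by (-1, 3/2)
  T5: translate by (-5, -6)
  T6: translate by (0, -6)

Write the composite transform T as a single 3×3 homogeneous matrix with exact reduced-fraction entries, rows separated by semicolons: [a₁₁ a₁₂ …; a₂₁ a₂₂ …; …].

T = [36/13 -5/13 -281/13; 45/26 18/13 -291/13; 0 0 1]

T1 = [1 0 -6; 0 1 0; 0 0 1]
T2·T1 = [-3 0 18; 0 1 0; 0 0 1]
T3·…·T1 = [-36/13 5/13 216/13; 15/13 12/13 -90/13; 0 0 1]
T4·…·T1 = [36/13 -5/13 -216/13; 45/26 18/13 -135/13; 0 0 1]
T5·…·T1 = [36/13 -5/13 -281/13; 45/26 18/13 -213/13; 0 0 1]
T6·…·T1 = [36/13 -5/13 -281/13; 45/26 18/13 -291/13; 0 0 1]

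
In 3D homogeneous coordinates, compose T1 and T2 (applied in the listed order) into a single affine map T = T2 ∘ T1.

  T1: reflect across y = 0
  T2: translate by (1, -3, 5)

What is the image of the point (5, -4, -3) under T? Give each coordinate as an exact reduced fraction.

T1 reflect across y = 0: (5, -4, -3) → (5, 4, -3)
T2 translate by (1, -3, 5): (5, 4, -3) → (6, 1, 2)

T(p) = (6, 1, 2)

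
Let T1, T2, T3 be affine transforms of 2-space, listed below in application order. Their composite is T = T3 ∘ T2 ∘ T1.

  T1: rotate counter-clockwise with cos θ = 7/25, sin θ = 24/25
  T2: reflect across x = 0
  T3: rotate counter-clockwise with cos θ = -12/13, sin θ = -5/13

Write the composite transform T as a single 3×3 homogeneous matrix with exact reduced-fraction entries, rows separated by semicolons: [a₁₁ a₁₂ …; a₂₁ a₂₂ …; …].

T = [204/325 -253/325 0; -253/325 -204/325 0; 0 0 1]

T1 = [7/25 -24/25 0; 24/25 7/25 0; 0 0 1]
T2·T1 = [-7/25 24/25 0; 24/25 7/25 0; 0 0 1]
T3·…·T1 = [204/325 -253/325 0; -253/325 -204/325 0; 0 0 1]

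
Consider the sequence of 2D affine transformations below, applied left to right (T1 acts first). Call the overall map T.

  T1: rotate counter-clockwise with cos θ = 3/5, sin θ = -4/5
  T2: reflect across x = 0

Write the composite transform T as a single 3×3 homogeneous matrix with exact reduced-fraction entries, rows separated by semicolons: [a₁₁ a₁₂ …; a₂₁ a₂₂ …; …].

T = [-3/5 -4/5 0; -4/5 3/5 0; 0 0 1]

T1 = [3/5 4/5 0; -4/5 3/5 0; 0 0 1]
T2·T1 = [-3/5 -4/5 0; -4/5 3/5 0; 0 0 1]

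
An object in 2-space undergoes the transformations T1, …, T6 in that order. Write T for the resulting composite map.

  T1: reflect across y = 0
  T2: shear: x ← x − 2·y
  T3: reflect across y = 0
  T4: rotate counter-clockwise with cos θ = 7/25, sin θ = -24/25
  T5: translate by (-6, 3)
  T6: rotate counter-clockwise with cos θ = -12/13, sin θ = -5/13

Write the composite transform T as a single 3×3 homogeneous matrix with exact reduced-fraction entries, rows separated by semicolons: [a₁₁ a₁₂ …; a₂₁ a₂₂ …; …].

T1 = [1 0 0; 0 -1 0; 0 0 1]
T2·T1 = [1 2 0; 0 -1 0; 0 0 1]
T3·…·T1 = [1 2 0; 0 1 0; 0 0 1]
T4·…·T1 = [7/25 38/25 0; -24/25 -41/25 0; 0 0 1]
T5·…·T1 = [7/25 38/25 -6; -24/25 -41/25 3; 0 0 1]
T6·…·T1 = [-204/325 -661/325 87/13; 253/325 302/325 -6/13; 0 0 1]

T = [-204/325 -661/325 87/13; 253/325 302/325 -6/13; 0 0 1]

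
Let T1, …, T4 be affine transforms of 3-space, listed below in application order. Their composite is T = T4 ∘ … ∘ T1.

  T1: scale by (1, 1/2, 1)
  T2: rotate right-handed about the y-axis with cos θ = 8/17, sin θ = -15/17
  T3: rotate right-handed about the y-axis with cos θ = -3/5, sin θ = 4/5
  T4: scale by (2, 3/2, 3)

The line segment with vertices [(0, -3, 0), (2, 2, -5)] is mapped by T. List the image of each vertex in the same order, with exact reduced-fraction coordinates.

image vertices: (0, -9/4, 0), (-626/85, 3/2, -1002/85)

T1 scale by (1, 1/2, 1): (0, -3, 0) → (0, -3/2, 0); (2, 2, -5) → (2, 1, -5)
T2 rotate right-handed about the y-axis with cos θ = 8/17, sin θ = -15/17: (0, -3/2, 0) → (0, -3/2, 0); (2, 1, -5) → (91/17, 1, -10/17)
T3 rotate right-handed about the y-axis with cos θ = -3/5, sin θ = 4/5: (0, -3/2, 0) → (0, -3/2, 0); (91/17, 1, -10/17) → (-313/85, 1, -334/85)
T4 scale by (2, 3/2, 3): (0, -3/2, 0) → (0, -9/4, 0); (-313/85, 1, -334/85) → (-626/85, 3/2, -1002/85)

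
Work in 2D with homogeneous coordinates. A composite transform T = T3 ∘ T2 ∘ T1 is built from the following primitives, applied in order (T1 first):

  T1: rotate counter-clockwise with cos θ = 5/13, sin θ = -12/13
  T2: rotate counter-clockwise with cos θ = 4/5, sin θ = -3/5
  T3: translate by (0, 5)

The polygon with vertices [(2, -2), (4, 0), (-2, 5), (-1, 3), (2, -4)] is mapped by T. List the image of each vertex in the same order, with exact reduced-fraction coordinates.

T1 rotate counter-clockwise with cos θ = 5/13, sin θ = -12/13: (2, -2) → (-14/13, -34/13); (4, 0) → (20/13, -48/13); (-2, 5) → (50/13, 49/13); (-1, 3) → (31/13, 27/13); (2, -4) → (-38/13, -44/13)
T2 rotate counter-clockwise with cos θ = 4/5, sin θ = -3/5: (-14/13, -34/13) → (-158/65, -94/65); (20/13, -48/13) → (-64/65, -252/65); (50/13, 49/13) → (347/65, 46/65); (31/13, 27/13) → (41/13, 3/13); (-38/13, -44/13) → (-284/65, -62/65)
T3 translate by (0, 5): (-158/65, -94/65) → (-158/65, 231/65); (-64/65, -252/65) → (-64/65, 73/65); (347/65, 46/65) → (347/65, 371/65); (41/13, 3/13) → (41/13, 68/13); (-284/65, -62/65) → (-284/65, 263/65)

image vertices: (-158/65, 231/65), (-64/65, 73/65), (347/65, 371/65), (41/13, 68/13), (-284/65, 263/65)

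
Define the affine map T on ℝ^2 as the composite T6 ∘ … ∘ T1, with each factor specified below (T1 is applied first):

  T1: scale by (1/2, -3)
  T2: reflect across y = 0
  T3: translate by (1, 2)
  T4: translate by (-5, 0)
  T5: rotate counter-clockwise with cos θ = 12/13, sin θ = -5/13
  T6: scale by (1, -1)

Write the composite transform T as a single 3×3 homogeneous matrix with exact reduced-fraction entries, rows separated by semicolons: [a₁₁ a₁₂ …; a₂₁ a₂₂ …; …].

T1 = [1/2 0 0; 0 -3 0; 0 0 1]
T2·T1 = [1/2 0 0; 0 3 0; 0 0 1]
T3·…·T1 = [1/2 0 1; 0 3 2; 0 0 1]
T4·…·T1 = [1/2 0 -4; 0 3 2; 0 0 1]
T5·…·T1 = [6/13 15/13 -38/13; -5/26 36/13 44/13; 0 0 1]
T6·…·T1 = [6/13 15/13 -38/13; 5/26 -36/13 -44/13; 0 0 1]

T = [6/13 15/13 -38/13; 5/26 -36/13 -44/13; 0 0 1]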